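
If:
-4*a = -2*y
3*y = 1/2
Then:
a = 1/12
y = 1/6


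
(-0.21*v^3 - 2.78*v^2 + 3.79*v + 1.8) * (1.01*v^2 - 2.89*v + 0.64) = -0.2121*v^5 - 2.2009*v^4 + 11.7277*v^3 - 10.9143*v^2 - 2.7764*v + 1.152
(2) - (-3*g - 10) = 3*g + 12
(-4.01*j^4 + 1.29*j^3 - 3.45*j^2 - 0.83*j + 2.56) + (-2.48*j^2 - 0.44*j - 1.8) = -4.01*j^4 + 1.29*j^3 - 5.93*j^2 - 1.27*j + 0.76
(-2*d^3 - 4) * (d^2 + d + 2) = -2*d^5 - 2*d^4 - 4*d^3 - 4*d^2 - 4*d - 8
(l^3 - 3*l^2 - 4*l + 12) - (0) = l^3 - 3*l^2 - 4*l + 12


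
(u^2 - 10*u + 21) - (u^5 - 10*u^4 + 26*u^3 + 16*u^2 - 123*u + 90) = -u^5 + 10*u^4 - 26*u^3 - 15*u^2 + 113*u - 69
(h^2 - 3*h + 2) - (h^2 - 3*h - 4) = 6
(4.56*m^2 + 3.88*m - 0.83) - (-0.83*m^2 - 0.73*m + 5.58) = 5.39*m^2 + 4.61*m - 6.41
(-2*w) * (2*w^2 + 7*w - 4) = -4*w^3 - 14*w^2 + 8*w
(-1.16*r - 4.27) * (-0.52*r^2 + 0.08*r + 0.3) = 0.6032*r^3 + 2.1276*r^2 - 0.6896*r - 1.281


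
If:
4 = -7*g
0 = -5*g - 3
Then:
No Solution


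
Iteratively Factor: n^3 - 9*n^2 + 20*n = (n - 5)*(n^2 - 4*n) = n*(n - 5)*(n - 4)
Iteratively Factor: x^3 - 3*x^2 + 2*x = (x - 2)*(x^2 - x) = (x - 2)*(x - 1)*(x)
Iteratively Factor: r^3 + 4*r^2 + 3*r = (r)*(r^2 + 4*r + 3) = r*(r + 3)*(r + 1)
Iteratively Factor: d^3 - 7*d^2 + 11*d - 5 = (d - 1)*(d^2 - 6*d + 5) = (d - 1)^2*(d - 5)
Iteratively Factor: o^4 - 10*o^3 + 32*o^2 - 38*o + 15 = (o - 1)*(o^3 - 9*o^2 + 23*o - 15) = (o - 1)^2*(o^2 - 8*o + 15) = (o - 3)*(o - 1)^2*(o - 5)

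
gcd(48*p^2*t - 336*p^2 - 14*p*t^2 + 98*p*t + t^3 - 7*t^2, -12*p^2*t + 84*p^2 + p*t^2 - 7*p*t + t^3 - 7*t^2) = t - 7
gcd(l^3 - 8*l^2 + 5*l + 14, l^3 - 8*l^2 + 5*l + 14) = l^3 - 8*l^2 + 5*l + 14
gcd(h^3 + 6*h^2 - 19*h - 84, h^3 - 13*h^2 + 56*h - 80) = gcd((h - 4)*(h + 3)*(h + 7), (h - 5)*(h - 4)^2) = h - 4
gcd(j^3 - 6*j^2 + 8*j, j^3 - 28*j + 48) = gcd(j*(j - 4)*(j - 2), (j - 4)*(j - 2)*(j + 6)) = j^2 - 6*j + 8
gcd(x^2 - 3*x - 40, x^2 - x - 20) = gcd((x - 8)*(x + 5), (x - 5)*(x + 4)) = 1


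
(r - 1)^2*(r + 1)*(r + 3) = r^4 + 2*r^3 - 4*r^2 - 2*r + 3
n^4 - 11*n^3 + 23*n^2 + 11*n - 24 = (n - 8)*(n - 3)*(n - 1)*(n + 1)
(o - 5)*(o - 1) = o^2 - 6*o + 5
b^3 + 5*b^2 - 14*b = b*(b - 2)*(b + 7)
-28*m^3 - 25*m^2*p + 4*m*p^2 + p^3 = (-4*m + p)*(m + p)*(7*m + p)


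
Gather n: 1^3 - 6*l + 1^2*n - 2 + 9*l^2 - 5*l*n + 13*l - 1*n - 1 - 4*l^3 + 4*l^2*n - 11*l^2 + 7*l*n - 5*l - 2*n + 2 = -4*l^3 - 2*l^2 + 2*l + n*(4*l^2 + 2*l - 2)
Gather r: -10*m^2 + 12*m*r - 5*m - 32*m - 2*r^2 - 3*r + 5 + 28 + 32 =-10*m^2 - 37*m - 2*r^2 + r*(12*m - 3) + 65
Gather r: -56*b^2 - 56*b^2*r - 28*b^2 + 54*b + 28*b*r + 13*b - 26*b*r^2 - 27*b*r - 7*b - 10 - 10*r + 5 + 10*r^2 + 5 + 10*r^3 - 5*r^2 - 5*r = -84*b^2 + 60*b + 10*r^3 + r^2*(5 - 26*b) + r*(-56*b^2 + b - 15)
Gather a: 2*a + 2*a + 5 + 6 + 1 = 4*a + 12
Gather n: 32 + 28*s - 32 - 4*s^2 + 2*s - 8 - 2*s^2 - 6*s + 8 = -6*s^2 + 24*s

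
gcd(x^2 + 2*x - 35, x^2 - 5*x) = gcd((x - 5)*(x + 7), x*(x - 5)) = x - 5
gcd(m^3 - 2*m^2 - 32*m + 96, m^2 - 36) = m + 6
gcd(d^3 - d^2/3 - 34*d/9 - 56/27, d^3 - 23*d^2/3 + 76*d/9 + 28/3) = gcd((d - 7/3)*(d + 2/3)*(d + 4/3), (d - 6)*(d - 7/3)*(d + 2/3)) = d^2 - 5*d/3 - 14/9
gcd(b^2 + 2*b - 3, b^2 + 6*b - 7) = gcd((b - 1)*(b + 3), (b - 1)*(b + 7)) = b - 1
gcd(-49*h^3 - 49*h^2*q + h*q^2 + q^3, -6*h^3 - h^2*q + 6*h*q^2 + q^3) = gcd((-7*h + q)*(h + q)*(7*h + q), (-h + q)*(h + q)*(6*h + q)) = h + q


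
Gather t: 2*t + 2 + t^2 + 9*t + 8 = t^2 + 11*t + 10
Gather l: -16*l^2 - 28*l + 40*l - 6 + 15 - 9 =-16*l^2 + 12*l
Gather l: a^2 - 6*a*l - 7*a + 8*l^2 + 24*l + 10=a^2 - 7*a + 8*l^2 + l*(24 - 6*a) + 10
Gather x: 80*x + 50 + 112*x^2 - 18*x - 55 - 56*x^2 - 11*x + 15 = 56*x^2 + 51*x + 10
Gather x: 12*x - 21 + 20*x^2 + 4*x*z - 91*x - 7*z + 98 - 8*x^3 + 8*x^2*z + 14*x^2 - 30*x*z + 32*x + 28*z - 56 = -8*x^3 + x^2*(8*z + 34) + x*(-26*z - 47) + 21*z + 21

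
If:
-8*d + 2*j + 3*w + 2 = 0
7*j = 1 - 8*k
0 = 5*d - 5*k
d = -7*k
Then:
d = 0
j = 1/7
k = 0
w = -16/21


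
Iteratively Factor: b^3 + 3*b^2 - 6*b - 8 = (b + 1)*(b^2 + 2*b - 8) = (b + 1)*(b + 4)*(b - 2)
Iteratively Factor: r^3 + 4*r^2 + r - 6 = (r - 1)*(r^2 + 5*r + 6) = (r - 1)*(r + 2)*(r + 3)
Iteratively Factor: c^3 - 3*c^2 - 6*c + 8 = (c - 1)*(c^2 - 2*c - 8) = (c - 4)*(c - 1)*(c + 2)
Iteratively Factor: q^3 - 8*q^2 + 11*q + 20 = (q + 1)*(q^2 - 9*q + 20) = (q - 4)*(q + 1)*(q - 5)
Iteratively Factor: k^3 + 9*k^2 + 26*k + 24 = (k + 4)*(k^2 + 5*k + 6) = (k + 2)*(k + 4)*(k + 3)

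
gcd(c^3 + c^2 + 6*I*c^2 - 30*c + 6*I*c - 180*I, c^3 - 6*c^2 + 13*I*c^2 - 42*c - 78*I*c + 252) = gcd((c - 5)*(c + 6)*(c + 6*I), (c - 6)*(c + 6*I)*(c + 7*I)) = c + 6*I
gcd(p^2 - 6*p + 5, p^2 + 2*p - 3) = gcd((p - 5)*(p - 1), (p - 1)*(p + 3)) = p - 1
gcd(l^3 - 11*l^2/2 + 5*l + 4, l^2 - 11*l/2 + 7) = l - 2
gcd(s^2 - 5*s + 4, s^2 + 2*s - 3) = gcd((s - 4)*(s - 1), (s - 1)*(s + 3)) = s - 1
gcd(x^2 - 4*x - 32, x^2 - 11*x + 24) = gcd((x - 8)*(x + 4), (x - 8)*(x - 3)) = x - 8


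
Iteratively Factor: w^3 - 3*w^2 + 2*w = (w - 2)*(w^2 - w) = (w - 2)*(w - 1)*(w)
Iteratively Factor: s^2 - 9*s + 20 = (s - 4)*(s - 5)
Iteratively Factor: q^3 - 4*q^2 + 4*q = (q)*(q^2 - 4*q + 4) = q*(q - 2)*(q - 2)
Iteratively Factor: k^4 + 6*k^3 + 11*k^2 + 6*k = (k)*(k^3 + 6*k^2 + 11*k + 6) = k*(k + 2)*(k^2 + 4*k + 3) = k*(k + 1)*(k + 2)*(k + 3)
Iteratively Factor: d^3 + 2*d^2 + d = (d)*(d^2 + 2*d + 1) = d*(d + 1)*(d + 1)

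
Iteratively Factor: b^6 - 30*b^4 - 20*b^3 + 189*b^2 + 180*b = (b + 4)*(b^5 - 4*b^4 - 14*b^3 + 36*b^2 + 45*b) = (b - 3)*(b + 4)*(b^4 - b^3 - 17*b^2 - 15*b) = b*(b - 3)*(b + 4)*(b^3 - b^2 - 17*b - 15) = b*(b - 3)*(b + 3)*(b + 4)*(b^2 - 4*b - 5) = b*(b - 5)*(b - 3)*(b + 3)*(b + 4)*(b + 1)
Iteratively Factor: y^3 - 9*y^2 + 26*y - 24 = (y - 2)*(y^2 - 7*y + 12) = (y - 3)*(y - 2)*(y - 4)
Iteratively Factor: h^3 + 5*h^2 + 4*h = (h + 4)*(h^2 + h) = h*(h + 4)*(h + 1)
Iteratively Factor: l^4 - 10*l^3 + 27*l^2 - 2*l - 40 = (l - 4)*(l^3 - 6*l^2 + 3*l + 10) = (l - 5)*(l - 4)*(l^2 - l - 2) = (l - 5)*(l - 4)*(l + 1)*(l - 2)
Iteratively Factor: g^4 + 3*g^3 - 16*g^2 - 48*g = (g + 4)*(g^3 - g^2 - 12*g) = (g - 4)*(g + 4)*(g^2 + 3*g) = g*(g - 4)*(g + 4)*(g + 3)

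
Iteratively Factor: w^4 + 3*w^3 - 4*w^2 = (w - 1)*(w^3 + 4*w^2) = (w - 1)*(w + 4)*(w^2) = w*(w - 1)*(w + 4)*(w)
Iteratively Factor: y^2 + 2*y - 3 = (y + 3)*(y - 1)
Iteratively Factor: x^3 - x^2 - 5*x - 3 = (x + 1)*(x^2 - 2*x - 3) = (x - 3)*(x + 1)*(x + 1)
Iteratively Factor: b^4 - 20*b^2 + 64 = (b + 4)*(b^3 - 4*b^2 - 4*b + 16) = (b - 2)*(b + 4)*(b^2 - 2*b - 8) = (b - 4)*(b - 2)*(b + 4)*(b + 2)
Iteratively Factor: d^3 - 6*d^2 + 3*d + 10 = (d - 5)*(d^2 - d - 2) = (d - 5)*(d + 1)*(d - 2)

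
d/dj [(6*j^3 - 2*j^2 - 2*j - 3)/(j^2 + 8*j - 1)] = 2*(3*j^4 + 48*j^3 - 16*j^2 + 5*j + 13)/(j^4 + 16*j^3 + 62*j^2 - 16*j + 1)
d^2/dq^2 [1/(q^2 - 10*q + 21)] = 2*(-q^2 + 10*q + 4*(q - 5)^2 - 21)/(q^2 - 10*q + 21)^3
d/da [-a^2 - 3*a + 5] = -2*a - 3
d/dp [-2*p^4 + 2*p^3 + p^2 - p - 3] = -8*p^3 + 6*p^2 + 2*p - 1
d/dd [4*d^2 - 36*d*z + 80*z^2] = 8*d - 36*z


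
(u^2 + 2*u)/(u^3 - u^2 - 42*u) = (u + 2)/(u^2 - u - 42)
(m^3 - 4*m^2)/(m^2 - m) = m*(m - 4)/(m - 1)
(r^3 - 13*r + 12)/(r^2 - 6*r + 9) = (r^2 + 3*r - 4)/(r - 3)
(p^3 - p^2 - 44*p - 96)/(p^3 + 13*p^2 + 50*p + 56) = (p^2 - 5*p - 24)/(p^2 + 9*p + 14)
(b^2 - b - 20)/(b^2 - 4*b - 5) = (b + 4)/(b + 1)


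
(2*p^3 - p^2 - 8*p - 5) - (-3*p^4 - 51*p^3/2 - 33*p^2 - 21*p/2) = 3*p^4 + 55*p^3/2 + 32*p^2 + 5*p/2 - 5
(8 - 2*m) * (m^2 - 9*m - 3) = -2*m^3 + 26*m^2 - 66*m - 24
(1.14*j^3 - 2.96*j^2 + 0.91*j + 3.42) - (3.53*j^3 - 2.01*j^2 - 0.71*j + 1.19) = -2.39*j^3 - 0.95*j^2 + 1.62*j + 2.23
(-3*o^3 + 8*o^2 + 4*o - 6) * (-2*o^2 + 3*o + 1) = 6*o^5 - 25*o^4 + 13*o^3 + 32*o^2 - 14*o - 6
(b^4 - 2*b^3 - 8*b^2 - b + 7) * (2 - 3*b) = -3*b^5 + 8*b^4 + 20*b^3 - 13*b^2 - 23*b + 14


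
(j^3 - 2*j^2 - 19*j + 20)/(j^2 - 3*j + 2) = (j^2 - j - 20)/(j - 2)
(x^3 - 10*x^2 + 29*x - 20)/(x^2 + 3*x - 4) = (x^2 - 9*x + 20)/(x + 4)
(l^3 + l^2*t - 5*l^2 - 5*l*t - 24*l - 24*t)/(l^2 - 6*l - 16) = (l^2 + l*t + 3*l + 3*t)/(l + 2)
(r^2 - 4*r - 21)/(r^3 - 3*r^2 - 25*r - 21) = 1/(r + 1)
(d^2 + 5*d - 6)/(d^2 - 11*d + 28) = (d^2 + 5*d - 6)/(d^2 - 11*d + 28)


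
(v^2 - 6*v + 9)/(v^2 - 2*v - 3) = (v - 3)/(v + 1)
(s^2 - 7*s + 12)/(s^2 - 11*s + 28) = (s - 3)/(s - 7)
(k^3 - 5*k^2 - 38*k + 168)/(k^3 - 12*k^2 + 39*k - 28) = (k + 6)/(k - 1)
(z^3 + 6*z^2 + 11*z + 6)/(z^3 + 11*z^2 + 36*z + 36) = (z + 1)/(z + 6)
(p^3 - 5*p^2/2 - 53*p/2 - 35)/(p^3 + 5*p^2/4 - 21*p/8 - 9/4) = 4*(2*p^2 - 9*p - 35)/(8*p^2 - 6*p - 9)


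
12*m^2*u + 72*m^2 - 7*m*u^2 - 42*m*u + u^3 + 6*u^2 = (-4*m + u)*(-3*m + u)*(u + 6)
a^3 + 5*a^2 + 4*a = a*(a + 1)*(a + 4)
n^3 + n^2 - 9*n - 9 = (n - 3)*(n + 1)*(n + 3)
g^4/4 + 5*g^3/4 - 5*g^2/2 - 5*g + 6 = (g/4 + 1/2)*(g - 2)*(g - 1)*(g + 6)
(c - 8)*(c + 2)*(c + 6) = c^3 - 52*c - 96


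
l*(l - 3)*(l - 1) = l^3 - 4*l^2 + 3*l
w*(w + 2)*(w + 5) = w^3 + 7*w^2 + 10*w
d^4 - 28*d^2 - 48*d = d*(d - 6)*(d + 2)*(d + 4)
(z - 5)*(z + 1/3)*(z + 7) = z^3 + 7*z^2/3 - 103*z/3 - 35/3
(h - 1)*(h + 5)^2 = h^3 + 9*h^2 + 15*h - 25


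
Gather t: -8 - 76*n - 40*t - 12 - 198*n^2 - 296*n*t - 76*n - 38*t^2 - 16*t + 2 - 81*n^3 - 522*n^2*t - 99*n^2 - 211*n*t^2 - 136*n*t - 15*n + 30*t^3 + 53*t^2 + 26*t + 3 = -81*n^3 - 297*n^2 - 167*n + 30*t^3 + t^2*(15 - 211*n) + t*(-522*n^2 - 432*n - 30) - 15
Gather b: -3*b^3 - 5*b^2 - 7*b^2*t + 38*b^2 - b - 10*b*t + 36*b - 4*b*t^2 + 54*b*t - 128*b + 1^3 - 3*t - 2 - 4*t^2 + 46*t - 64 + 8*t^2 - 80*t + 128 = -3*b^3 + b^2*(33 - 7*t) + b*(-4*t^2 + 44*t - 93) + 4*t^2 - 37*t + 63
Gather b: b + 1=b + 1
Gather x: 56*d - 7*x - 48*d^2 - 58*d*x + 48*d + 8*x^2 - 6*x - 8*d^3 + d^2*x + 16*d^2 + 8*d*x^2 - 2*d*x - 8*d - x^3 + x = -8*d^3 - 32*d^2 + 96*d - x^3 + x^2*(8*d + 8) + x*(d^2 - 60*d - 12)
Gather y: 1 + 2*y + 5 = 2*y + 6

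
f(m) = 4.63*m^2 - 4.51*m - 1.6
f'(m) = 9.26*m - 4.51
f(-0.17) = -0.70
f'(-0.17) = -6.08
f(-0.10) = -1.10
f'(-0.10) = -5.44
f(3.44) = 37.68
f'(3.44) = 27.34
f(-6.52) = 224.63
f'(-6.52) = -64.89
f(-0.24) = -0.25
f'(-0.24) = -6.73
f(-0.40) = 0.94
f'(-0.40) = -8.21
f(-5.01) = 137.21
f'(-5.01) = -50.90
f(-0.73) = 4.16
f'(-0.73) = -11.27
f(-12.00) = 719.24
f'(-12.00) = -115.63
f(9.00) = 332.84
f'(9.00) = 78.83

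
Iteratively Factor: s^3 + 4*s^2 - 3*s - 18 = (s - 2)*(s^2 + 6*s + 9) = (s - 2)*(s + 3)*(s + 3)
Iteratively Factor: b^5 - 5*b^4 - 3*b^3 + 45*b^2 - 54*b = (b - 3)*(b^4 - 2*b^3 - 9*b^2 + 18*b) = (b - 3)*(b + 3)*(b^3 - 5*b^2 + 6*b) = (b - 3)*(b - 2)*(b + 3)*(b^2 - 3*b) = b*(b - 3)*(b - 2)*(b + 3)*(b - 3)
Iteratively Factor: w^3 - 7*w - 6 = (w - 3)*(w^2 + 3*w + 2) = (w - 3)*(w + 2)*(w + 1)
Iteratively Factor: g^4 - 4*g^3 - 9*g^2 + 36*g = (g + 3)*(g^3 - 7*g^2 + 12*g) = g*(g + 3)*(g^2 - 7*g + 12) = g*(g - 3)*(g + 3)*(g - 4)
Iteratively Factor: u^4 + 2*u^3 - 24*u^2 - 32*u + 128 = (u + 4)*(u^3 - 2*u^2 - 16*u + 32) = (u - 2)*(u + 4)*(u^2 - 16) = (u - 2)*(u + 4)^2*(u - 4)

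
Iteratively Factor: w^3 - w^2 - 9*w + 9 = (w + 3)*(w^2 - 4*w + 3) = (w - 1)*(w + 3)*(w - 3)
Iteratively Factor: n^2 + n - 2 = (n + 2)*(n - 1)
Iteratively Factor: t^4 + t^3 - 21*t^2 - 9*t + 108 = (t - 3)*(t^3 + 4*t^2 - 9*t - 36) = (t - 3)*(t + 3)*(t^2 + t - 12) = (t - 3)*(t + 3)*(t + 4)*(t - 3)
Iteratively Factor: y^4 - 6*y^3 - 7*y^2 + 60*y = (y + 3)*(y^3 - 9*y^2 + 20*y) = y*(y + 3)*(y^2 - 9*y + 20) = y*(y - 4)*(y + 3)*(y - 5)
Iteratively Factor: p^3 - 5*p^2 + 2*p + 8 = (p - 4)*(p^2 - p - 2) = (p - 4)*(p + 1)*(p - 2)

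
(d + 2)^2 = d^2 + 4*d + 4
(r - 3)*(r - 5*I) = r^2 - 3*r - 5*I*r + 15*I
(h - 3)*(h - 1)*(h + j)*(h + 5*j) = h^4 + 6*h^3*j - 4*h^3 + 5*h^2*j^2 - 24*h^2*j + 3*h^2 - 20*h*j^2 + 18*h*j + 15*j^2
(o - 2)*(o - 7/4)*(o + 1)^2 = o^4 - 7*o^3/4 - 3*o^2 + 13*o/4 + 7/2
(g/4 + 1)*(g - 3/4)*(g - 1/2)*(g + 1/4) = g^4/4 + 3*g^3/4 - 63*g^2/64 + 11*g/128 + 3/32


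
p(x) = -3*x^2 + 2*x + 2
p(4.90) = -60.23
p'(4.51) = -25.06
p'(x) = 2 - 6*x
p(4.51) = -50.00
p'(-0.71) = 6.26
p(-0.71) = -0.93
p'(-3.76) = 24.56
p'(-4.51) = 29.06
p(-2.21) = -17.07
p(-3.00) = -31.00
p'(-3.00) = 20.00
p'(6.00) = -34.00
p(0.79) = 1.71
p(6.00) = -94.00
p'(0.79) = -2.74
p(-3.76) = -47.93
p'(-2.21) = 15.26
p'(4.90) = -27.40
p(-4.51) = -68.04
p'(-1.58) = 11.48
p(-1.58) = -8.65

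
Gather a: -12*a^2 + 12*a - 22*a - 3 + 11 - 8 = -12*a^2 - 10*a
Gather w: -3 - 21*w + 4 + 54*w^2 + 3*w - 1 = 54*w^2 - 18*w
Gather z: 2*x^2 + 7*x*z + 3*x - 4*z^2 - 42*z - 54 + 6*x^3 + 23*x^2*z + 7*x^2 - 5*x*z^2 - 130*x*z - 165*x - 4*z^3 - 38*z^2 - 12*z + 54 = 6*x^3 + 9*x^2 - 162*x - 4*z^3 + z^2*(-5*x - 42) + z*(23*x^2 - 123*x - 54)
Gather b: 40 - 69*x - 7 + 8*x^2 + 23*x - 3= 8*x^2 - 46*x + 30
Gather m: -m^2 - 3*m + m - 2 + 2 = -m^2 - 2*m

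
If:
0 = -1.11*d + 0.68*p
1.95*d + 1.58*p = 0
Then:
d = 0.00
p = 0.00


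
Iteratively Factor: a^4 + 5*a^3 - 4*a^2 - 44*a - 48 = (a + 2)*(a^3 + 3*a^2 - 10*a - 24) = (a + 2)*(a + 4)*(a^2 - a - 6) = (a + 2)^2*(a + 4)*(a - 3)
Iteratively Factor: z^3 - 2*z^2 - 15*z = (z)*(z^2 - 2*z - 15) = z*(z - 5)*(z + 3)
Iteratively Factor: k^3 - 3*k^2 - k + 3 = (k - 3)*(k^2 - 1) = (k - 3)*(k + 1)*(k - 1)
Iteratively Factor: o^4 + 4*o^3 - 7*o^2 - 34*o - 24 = (o + 4)*(o^3 - 7*o - 6) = (o + 1)*(o + 4)*(o^2 - o - 6) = (o + 1)*(o + 2)*(o + 4)*(o - 3)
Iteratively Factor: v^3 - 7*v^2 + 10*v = (v - 5)*(v^2 - 2*v) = (v - 5)*(v - 2)*(v)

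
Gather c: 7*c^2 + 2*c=7*c^2 + 2*c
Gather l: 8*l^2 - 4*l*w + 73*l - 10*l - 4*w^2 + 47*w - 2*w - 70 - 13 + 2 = 8*l^2 + l*(63 - 4*w) - 4*w^2 + 45*w - 81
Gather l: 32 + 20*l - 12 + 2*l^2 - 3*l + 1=2*l^2 + 17*l + 21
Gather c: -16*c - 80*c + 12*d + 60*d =-96*c + 72*d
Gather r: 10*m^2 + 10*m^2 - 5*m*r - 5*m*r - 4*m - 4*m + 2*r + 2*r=20*m^2 - 8*m + r*(4 - 10*m)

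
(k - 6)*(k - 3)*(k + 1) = k^3 - 8*k^2 + 9*k + 18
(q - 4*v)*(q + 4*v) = q^2 - 16*v^2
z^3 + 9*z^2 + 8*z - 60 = (z - 2)*(z + 5)*(z + 6)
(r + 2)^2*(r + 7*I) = r^3 + 4*r^2 + 7*I*r^2 + 4*r + 28*I*r + 28*I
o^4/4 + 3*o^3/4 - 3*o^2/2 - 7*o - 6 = (o/2 + 1)^2*(o - 3)*(o + 2)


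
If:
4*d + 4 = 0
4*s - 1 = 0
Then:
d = -1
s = 1/4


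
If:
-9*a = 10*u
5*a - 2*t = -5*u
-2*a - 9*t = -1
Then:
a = 4/17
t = 1/17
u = -18/85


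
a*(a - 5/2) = a^2 - 5*a/2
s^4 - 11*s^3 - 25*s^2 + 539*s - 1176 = (s - 8)*(s - 7)*(s - 3)*(s + 7)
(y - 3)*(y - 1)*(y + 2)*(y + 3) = y^4 + y^3 - 11*y^2 - 9*y + 18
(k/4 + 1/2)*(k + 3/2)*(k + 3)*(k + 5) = k^4/4 + 23*k^3/8 + 23*k^2/2 + 153*k/8 + 45/4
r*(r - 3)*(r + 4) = r^3 + r^2 - 12*r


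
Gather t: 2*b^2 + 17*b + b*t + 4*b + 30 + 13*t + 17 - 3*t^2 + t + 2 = 2*b^2 + 21*b - 3*t^2 + t*(b + 14) + 49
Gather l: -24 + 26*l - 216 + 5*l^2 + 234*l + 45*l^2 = 50*l^2 + 260*l - 240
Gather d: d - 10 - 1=d - 11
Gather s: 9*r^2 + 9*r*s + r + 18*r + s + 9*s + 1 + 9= 9*r^2 + 19*r + s*(9*r + 10) + 10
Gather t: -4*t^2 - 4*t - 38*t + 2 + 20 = -4*t^2 - 42*t + 22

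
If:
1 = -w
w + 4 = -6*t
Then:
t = -1/2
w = -1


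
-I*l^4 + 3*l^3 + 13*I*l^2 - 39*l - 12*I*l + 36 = (l - 3)*(l + 4)*(l + 3*I)*(-I*l + I)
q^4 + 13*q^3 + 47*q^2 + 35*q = q*(q + 1)*(q + 5)*(q + 7)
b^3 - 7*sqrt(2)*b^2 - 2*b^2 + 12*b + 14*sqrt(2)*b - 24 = (b - 2)*(b - 6*sqrt(2))*(b - sqrt(2))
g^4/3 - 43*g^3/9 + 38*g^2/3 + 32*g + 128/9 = (g/3 + 1/3)*(g - 8)^2*(g + 2/3)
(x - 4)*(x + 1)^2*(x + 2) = x^4 - 11*x^2 - 18*x - 8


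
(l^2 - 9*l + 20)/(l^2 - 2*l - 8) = (l - 5)/(l + 2)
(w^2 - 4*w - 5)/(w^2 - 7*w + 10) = (w + 1)/(w - 2)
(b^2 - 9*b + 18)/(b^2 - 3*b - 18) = (b - 3)/(b + 3)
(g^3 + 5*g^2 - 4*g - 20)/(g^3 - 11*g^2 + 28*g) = (g^3 + 5*g^2 - 4*g - 20)/(g*(g^2 - 11*g + 28))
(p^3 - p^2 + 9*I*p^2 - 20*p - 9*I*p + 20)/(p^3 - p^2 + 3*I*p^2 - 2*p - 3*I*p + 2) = (p^2 + 9*I*p - 20)/(p^2 + 3*I*p - 2)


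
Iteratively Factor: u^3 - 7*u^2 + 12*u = (u)*(u^2 - 7*u + 12) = u*(u - 3)*(u - 4)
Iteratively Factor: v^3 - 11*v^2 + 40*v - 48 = (v - 4)*(v^2 - 7*v + 12) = (v - 4)*(v - 3)*(v - 4)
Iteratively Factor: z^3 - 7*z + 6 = (z - 2)*(z^2 + 2*z - 3) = (z - 2)*(z - 1)*(z + 3)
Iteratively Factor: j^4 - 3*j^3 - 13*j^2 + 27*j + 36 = (j - 3)*(j^3 - 13*j - 12) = (j - 3)*(j + 1)*(j^2 - j - 12) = (j - 4)*(j - 3)*(j + 1)*(j + 3)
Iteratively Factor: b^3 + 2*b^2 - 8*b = (b + 4)*(b^2 - 2*b) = (b - 2)*(b + 4)*(b)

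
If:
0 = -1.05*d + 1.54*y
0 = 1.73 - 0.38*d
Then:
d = 4.55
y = 3.10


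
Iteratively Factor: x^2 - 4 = (x - 2)*(x + 2)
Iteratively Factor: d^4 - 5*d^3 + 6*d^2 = (d - 2)*(d^3 - 3*d^2) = d*(d - 2)*(d^2 - 3*d) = d*(d - 3)*(d - 2)*(d)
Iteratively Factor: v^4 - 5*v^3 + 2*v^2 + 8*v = (v - 2)*(v^3 - 3*v^2 - 4*v) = (v - 2)*(v + 1)*(v^2 - 4*v) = v*(v - 2)*(v + 1)*(v - 4)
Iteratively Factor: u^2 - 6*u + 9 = (u - 3)*(u - 3)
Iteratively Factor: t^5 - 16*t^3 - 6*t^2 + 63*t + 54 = (t + 3)*(t^4 - 3*t^3 - 7*t^2 + 15*t + 18) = (t + 2)*(t + 3)*(t^3 - 5*t^2 + 3*t + 9) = (t - 3)*(t + 2)*(t + 3)*(t^2 - 2*t - 3) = (t - 3)^2*(t + 2)*(t + 3)*(t + 1)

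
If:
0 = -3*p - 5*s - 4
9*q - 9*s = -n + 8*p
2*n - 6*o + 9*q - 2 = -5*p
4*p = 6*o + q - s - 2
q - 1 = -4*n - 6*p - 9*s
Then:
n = 137/75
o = 221/150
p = 32/15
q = -29/75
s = -52/25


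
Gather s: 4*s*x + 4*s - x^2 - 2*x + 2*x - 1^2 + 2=s*(4*x + 4) - x^2 + 1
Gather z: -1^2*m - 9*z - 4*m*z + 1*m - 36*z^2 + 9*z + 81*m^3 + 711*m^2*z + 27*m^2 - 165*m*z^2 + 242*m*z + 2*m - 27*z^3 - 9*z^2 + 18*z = 81*m^3 + 27*m^2 + 2*m - 27*z^3 + z^2*(-165*m - 45) + z*(711*m^2 + 238*m + 18)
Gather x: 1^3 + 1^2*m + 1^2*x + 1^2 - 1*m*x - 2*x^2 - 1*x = -m*x + m - 2*x^2 + 2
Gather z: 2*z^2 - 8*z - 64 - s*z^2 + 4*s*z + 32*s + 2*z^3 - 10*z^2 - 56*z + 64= 32*s + 2*z^3 + z^2*(-s - 8) + z*(4*s - 64)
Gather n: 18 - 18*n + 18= 36 - 18*n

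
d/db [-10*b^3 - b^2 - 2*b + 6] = -30*b^2 - 2*b - 2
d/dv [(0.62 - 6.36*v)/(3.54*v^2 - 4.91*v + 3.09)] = (22.5144*v^2 - 4.3896*v - 16.6082)/(12.5316*v^4 - 34.7628*v^3 + 45.9853*v^2 - 30.3438*v + 9.5481)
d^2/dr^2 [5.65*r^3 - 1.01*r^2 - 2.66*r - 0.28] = 33.9*r - 2.02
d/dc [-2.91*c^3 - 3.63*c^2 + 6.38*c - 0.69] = -8.73*c^2 - 7.26*c + 6.38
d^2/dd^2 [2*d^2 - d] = 4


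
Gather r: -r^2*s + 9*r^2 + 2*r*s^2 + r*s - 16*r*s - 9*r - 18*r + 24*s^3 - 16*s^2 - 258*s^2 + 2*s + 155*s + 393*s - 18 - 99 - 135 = r^2*(9 - s) + r*(2*s^2 - 15*s - 27) + 24*s^3 - 274*s^2 + 550*s - 252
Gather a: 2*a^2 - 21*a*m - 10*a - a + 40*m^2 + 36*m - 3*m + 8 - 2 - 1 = 2*a^2 + a*(-21*m - 11) + 40*m^2 + 33*m + 5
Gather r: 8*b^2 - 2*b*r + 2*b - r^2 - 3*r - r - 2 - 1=8*b^2 + 2*b - r^2 + r*(-2*b - 4) - 3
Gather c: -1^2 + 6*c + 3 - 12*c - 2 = -6*c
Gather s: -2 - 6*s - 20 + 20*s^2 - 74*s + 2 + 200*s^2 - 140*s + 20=220*s^2 - 220*s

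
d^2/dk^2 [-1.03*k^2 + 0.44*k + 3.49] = -2.06000000000000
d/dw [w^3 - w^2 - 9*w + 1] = 3*w^2 - 2*w - 9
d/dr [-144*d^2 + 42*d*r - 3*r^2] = 42*d - 6*r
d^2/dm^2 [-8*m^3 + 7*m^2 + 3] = 14 - 48*m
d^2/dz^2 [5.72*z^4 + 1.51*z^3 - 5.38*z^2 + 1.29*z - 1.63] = 68.64*z^2 + 9.06*z - 10.76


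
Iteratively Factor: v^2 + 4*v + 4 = (v + 2)*(v + 2)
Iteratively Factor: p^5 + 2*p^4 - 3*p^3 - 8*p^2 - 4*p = (p - 2)*(p^4 + 4*p^3 + 5*p^2 + 2*p) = (p - 2)*(p + 1)*(p^3 + 3*p^2 + 2*p) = p*(p - 2)*(p + 1)*(p^2 + 3*p + 2) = p*(p - 2)*(p + 1)^2*(p + 2)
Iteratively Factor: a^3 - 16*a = (a)*(a^2 - 16) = a*(a + 4)*(a - 4)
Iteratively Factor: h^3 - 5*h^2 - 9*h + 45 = (h + 3)*(h^2 - 8*h + 15) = (h - 5)*(h + 3)*(h - 3)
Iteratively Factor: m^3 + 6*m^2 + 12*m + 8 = (m + 2)*(m^2 + 4*m + 4) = (m + 2)^2*(m + 2)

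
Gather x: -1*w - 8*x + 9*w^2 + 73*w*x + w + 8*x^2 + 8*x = 9*w^2 + 73*w*x + 8*x^2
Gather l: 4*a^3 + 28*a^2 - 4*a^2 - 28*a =4*a^3 + 24*a^2 - 28*a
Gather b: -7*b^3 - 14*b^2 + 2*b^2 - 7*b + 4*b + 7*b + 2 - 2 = -7*b^3 - 12*b^2 + 4*b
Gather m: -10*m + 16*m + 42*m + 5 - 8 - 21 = 48*m - 24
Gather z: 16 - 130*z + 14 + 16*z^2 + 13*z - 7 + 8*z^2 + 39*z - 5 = 24*z^2 - 78*z + 18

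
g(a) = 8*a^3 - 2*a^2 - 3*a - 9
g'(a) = 24*a^2 - 4*a - 3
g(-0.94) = -14.59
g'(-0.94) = 21.97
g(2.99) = 178.00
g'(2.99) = 199.60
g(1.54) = 10.85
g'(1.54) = 47.76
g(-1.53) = -37.74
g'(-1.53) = 59.30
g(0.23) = -9.70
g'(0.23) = -2.65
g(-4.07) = -569.27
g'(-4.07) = 410.84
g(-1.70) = -48.98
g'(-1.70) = 73.16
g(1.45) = 6.83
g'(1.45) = 41.66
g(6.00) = 1629.00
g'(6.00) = 837.00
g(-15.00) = -27414.00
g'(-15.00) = 5457.00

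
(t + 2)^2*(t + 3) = t^3 + 7*t^2 + 16*t + 12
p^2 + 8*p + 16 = (p + 4)^2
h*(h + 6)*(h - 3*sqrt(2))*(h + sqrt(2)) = h^4 - 2*sqrt(2)*h^3 + 6*h^3 - 12*sqrt(2)*h^2 - 6*h^2 - 36*h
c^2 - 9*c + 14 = (c - 7)*(c - 2)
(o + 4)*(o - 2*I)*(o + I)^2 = o^4 + 4*o^3 + 3*o^2 + 12*o + 2*I*o + 8*I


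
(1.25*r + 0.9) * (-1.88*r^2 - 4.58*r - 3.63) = -2.35*r^3 - 7.417*r^2 - 8.6595*r - 3.267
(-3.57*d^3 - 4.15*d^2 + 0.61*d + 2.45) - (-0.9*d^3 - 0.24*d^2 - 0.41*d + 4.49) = -2.67*d^3 - 3.91*d^2 + 1.02*d - 2.04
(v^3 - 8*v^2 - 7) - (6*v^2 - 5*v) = v^3 - 14*v^2 + 5*v - 7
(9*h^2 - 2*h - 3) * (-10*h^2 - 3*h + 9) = -90*h^4 - 7*h^3 + 117*h^2 - 9*h - 27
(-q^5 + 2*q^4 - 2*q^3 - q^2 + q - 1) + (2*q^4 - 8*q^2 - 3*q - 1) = -q^5 + 4*q^4 - 2*q^3 - 9*q^2 - 2*q - 2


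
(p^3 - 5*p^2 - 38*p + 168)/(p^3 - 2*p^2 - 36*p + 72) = (p^2 - 11*p + 28)/(p^2 - 8*p + 12)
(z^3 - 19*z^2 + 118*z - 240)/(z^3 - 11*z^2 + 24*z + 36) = (z^2 - 13*z + 40)/(z^2 - 5*z - 6)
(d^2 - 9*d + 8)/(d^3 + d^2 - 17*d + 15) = (d - 8)/(d^2 + 2*d - 15)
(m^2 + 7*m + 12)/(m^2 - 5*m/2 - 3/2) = 2*(m^2 + 7*m + 12)/(2*m^2 - 5*m - 3)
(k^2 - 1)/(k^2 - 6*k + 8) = (k^2 - 1)/(k^2 - 6*k + 8)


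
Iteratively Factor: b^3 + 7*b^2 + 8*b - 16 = (b - 1)*(b^2 + 8*b + 16) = (b - 1)*(b + 4)*(b + 4)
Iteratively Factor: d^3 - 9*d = (d + 3)*(d^2 - 3*d) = d*(d + 3)*(d - 3)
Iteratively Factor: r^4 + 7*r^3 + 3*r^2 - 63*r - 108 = (r + 3)*(r^3 + 4*r^2 - 9*r - 36) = (r - 3)*(r + 3)*(r^2 + 7*r + 12) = (r - 3)*(r + 3)^2*(r + 4)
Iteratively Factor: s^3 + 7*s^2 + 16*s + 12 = (s + 2)*(s^2 + 5*s + 6) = (s + 2)^2*(s + 3)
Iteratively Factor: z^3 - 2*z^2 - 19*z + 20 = (z + 4)*(z^2 - 6*z + 5) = (z - 5)*(z + 4)*(z - 1)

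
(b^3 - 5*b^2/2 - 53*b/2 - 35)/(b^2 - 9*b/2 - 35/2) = b + 2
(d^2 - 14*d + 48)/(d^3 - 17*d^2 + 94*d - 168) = (d - 8)/(d^2 - 11*d + 28)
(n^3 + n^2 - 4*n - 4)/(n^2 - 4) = n + 1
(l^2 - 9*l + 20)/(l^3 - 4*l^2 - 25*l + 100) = 1/(l + 5)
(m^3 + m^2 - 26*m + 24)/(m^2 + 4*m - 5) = (m^2 + 2*m - 24)/(m + 5)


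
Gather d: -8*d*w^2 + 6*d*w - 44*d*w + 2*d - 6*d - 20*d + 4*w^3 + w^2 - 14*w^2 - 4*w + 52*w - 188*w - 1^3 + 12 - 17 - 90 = d*(-8*w^2 - 38*w - 24) + 4*w^3 - 13*w^2 - 140*w - 96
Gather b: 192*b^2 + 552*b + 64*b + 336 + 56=192*b^2 + 616*b + 392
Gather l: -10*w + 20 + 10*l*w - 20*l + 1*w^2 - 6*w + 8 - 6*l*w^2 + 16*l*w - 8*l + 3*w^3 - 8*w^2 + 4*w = l*(-6*w^2 + 26*w - 28) + 3*w^3 - 7*w^2 - 12*w + 28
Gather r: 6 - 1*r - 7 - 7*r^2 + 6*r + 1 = -7*r^2 + 5*r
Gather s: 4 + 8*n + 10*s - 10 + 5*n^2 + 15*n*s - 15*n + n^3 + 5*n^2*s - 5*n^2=n^3 - 7*n + s*(5*n^2 + 15*n + 10) - 6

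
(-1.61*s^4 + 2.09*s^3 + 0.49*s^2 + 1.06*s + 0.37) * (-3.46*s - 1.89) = 5.5706*s^5 - 4.1885*s^4 - 5.6455*s^3 - 4.5937*s^2 - 3.2836*s - 0.6993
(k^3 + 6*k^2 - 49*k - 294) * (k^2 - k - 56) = k^5 + 5*k^4 - 111*k^3 - 581*k^2 + 3038*k + 16464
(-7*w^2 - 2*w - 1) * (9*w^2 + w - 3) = -63*w^4 - 25*w^3 + 10*w^2 + 5*w + 3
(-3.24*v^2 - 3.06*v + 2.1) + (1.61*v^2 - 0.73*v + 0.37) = -1.63*v^2 - 3.79*v + 2.47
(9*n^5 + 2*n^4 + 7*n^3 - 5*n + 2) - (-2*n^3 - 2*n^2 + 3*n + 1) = 9*n^5 + 2*n^4 + 9*n^3 + 2*n^2 - 8*n + 1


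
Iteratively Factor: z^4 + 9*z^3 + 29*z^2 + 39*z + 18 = (z + 3)*(z^3 + 6*z^2 + 11*z + 6) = (z + 1)*(z + 3)*(z^2 + 5*z + 6) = (z + 1)*(z + 3)^2*(z + 2)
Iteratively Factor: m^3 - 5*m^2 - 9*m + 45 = (m - 5)*(m^2 - 9) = (m - 5)*(m - 3)*(m + 3)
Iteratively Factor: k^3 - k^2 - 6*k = (k + 2)*(k^2 - 3*k) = k*(k + 2)*(k - 3)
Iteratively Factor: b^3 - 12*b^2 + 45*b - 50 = (b - 2)*(b^2 - 10*b + 25) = (b - 5)*(b - 2)*(b - 5)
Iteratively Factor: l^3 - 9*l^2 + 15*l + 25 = (l + 1)*(l^2 - 10*l + 25) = (l - 5)*(l + 1)*(l - 5)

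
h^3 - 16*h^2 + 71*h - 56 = (h - 8)*(h - 7)*(h - 1)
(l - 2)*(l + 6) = l^2 + 4*l - 12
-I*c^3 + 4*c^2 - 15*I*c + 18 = (c - 3*I)*(c + 6*I)*(-I*c + 1)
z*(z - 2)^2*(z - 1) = z^4 - 5*z^3 + 8*z^2 - 4*z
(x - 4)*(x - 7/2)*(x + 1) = x^3 - 13*x^2/2 + 13*x/2 + 14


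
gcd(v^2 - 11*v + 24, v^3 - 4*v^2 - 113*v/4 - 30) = v - 8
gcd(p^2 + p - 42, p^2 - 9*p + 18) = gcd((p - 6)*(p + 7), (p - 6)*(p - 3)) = p - 6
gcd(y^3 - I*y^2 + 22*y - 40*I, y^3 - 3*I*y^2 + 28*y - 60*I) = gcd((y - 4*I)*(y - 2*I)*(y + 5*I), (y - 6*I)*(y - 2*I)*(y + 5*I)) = y^2 + 3*I*y + 10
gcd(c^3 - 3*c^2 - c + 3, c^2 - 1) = c^2 - 1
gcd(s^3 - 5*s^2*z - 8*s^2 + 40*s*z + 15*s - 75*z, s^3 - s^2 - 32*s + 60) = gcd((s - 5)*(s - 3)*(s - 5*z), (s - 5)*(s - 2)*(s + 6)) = s - 5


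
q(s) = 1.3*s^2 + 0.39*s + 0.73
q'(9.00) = 23.79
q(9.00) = 109.54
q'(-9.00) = -23.01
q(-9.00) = 102.52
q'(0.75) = 2.34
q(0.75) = 1.75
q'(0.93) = 2.81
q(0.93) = 2.22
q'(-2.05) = -4.94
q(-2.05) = 5.39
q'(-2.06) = -4.97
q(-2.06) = 5.44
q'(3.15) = 8.58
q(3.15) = 14.86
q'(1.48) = 4.24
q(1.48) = 4.15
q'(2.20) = 6.11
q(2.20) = 7.88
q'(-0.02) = 0.34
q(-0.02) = 0.72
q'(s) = 2.6*s + 0.39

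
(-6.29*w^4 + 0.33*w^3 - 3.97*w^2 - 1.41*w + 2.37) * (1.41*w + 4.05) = -8.8689*w^5 - 25.0092*w^4 - 4.2612*w^3 - 18.0666*w^2 - 2.3688*w + 9.5985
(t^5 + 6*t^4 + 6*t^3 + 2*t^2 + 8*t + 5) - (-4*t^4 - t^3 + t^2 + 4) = t^5 + 10*t^4 + 7*t^3 + t^2 + 8*t + 1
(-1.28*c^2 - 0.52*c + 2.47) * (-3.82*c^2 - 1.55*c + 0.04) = 4.8896*c^4 + 3.9704*c^3 - 8.6806*c^2 - 3.8493*c + 0.0988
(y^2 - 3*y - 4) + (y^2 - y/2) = 2*y^2 - 7*y/2 - 4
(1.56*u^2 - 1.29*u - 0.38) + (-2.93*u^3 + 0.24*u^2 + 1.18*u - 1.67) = -2.93*u^3 + 1.8*u^2 - 0.11*u - 2.05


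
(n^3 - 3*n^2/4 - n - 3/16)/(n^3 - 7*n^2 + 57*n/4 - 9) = (8*n^2 + 6*n + 1)/(4*(2*n^2 - 11*n + 12))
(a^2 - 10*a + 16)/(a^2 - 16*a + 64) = (a - 2)/(a - 8)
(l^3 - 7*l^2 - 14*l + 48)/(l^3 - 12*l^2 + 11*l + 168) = (l - 2)/(l - 7)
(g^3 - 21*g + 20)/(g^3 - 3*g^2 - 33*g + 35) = (g - 4)/(g - 7)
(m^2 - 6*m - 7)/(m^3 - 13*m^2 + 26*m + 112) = (m + 1)/(m^2 - 6*m - 16)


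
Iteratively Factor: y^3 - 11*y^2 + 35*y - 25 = (y - 1)*(y^2 - 10*y + 25) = (y - 5)*(y - 1)*(y - 5)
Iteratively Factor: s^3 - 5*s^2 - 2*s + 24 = (s - 3)*(s^2 - 2*s - 8) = (s - 4)*(s - 3)*(s + 2)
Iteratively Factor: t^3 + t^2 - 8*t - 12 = (t + 2)*(t^2 - t - 6) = (t + 2)^2*(t - 3)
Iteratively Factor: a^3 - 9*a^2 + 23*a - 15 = (a - 3)*(a^2 - 6*a + 5) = (a - 5)*(a - 3)*(a - 1)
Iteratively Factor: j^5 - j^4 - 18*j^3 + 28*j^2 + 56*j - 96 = (j + 4)*(j^4 - 5*j^3 + 2*j^2 + 20*j - 24) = (j - 2)*(j + 4)*(j^3 - 3*j^2 - 4*j + 12) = (j - 2)^2*(j + 4)*(j^2 - j - 6) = (j - 3)*(j - 2)^2*(j + 4)*(j + 2)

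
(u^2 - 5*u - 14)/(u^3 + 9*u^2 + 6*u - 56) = (u^2 - 5*u - 14)/(u^3 + 9*u^2 + 6*u - 56)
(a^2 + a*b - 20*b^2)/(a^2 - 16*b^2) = (a + 5*b)/(a + 4*b)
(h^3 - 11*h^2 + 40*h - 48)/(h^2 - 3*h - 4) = (h^2 - 7*h + 12)/(h + 1)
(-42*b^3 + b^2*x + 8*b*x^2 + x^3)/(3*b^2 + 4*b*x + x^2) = (-14*b^2 + 5*b*x + x^2)/(b + x)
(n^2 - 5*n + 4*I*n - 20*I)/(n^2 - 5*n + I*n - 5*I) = (n + 4*I)/(n + I)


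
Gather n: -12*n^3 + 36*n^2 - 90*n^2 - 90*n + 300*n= -12*n^3 - 54*n^2 + 210*n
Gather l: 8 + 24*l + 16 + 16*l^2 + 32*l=16*l^2 + 56*l + 24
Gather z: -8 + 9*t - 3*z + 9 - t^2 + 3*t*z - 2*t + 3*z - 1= -t^2 + 3*t*z + 7*t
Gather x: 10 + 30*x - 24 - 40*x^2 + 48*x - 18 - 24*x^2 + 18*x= -64*x^2 + 96*x - 32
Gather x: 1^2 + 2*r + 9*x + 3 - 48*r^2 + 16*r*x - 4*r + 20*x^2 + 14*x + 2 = -48*r^2 - 2*r + 20*x^2 + x*(16*r + 23) + 6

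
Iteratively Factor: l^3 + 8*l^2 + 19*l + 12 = (l + 1)*(l^2 + 7*l + 12) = (l + 1)*(l + 3)*(l + 4)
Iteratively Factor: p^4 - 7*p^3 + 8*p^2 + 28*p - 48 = (p - 2)*(p^3 - 5*p^2 - 2*p + 24) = (p - 2)*(p + 2)*(p^2 - 7*p + 12) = (p - 3)*(p - 2)*(p + 2)*(p - 4)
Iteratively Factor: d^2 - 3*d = (d - 3)*(d)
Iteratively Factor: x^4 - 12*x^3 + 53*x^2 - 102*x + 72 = (x - 2)*(x^3 - 10*x^2 + 33*x - 36) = (x - 4)*(x - 2)*(x^2 - 6*x + 9) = (x - 4)*(x - 3)*(x - 2)*(x - 3)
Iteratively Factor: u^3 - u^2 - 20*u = (u - 5)*(u^2 + 4*u) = u*(u - 5)*(u + 4)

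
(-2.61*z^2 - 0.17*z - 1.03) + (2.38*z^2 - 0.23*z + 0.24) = -0.23*z^2 - 0.4*z - 0.79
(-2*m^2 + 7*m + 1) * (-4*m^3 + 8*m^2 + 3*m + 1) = 8*m^5 - 44*m^4 + 46*m^3 + 27*m^2 + 10*m + 1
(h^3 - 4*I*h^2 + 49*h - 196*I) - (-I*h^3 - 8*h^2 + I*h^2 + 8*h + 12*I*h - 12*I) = h^3 + I*h^3 + 8*h^2 - 5*I*h^2 + 41*h - 12*I*h - 184*I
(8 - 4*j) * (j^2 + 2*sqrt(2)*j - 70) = -4*j^3 - 8*sqrt(2)*j^2 + 8*j^2 + 16*sqrt(2)*j + 280*j - 560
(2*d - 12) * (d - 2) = 2*d^2 - 16*d + 24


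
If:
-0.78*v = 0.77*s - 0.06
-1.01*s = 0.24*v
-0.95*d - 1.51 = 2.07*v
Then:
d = -1.81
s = -0.02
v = 0.10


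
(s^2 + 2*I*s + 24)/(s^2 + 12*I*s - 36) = (s - 4*I)/(s + 6*I)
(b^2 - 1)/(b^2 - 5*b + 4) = (b + 1)/(b - 4)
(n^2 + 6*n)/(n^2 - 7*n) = (n + 6)/(n - 7)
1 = 1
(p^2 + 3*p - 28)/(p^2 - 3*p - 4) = (p + 7)/(p + 1)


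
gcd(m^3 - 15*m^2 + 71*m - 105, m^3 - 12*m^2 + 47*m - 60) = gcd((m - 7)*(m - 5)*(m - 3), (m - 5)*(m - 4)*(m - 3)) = m^2 - 8*m + 15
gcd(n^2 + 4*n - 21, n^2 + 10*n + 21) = n + 7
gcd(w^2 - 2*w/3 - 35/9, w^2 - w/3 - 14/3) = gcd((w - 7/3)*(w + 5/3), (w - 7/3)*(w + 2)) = w - 7/3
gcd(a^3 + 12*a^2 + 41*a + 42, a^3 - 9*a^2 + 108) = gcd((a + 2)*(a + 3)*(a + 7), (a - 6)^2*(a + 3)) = a + 3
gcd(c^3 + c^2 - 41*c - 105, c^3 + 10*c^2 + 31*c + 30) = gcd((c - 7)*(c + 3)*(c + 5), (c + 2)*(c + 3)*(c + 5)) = c^2 + 8*c + 15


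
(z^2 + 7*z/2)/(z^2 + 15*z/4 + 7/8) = 4*z/(4*z + 1)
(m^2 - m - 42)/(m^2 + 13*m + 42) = (m - 7)/(m + 7)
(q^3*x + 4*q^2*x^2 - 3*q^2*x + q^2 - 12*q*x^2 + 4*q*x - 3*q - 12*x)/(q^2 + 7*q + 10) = (q^3*x + 4*q^2*x^2 - 3*q^2*x + q^2 - 12*q*x^2 + 4*q*x - 3*q - 12*x)/(q^2 + 7*q + 10)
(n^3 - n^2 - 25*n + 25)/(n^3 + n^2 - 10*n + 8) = (n^2 - 25)/(n^2 + 2*n - 8)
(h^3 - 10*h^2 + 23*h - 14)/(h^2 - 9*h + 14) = h - 1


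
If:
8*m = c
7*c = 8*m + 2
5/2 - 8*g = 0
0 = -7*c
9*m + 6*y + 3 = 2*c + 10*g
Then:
No Solution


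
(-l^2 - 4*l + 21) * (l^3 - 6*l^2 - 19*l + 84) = -l^5 + 2*l^4 + 64*l^3 - 134*l^2 - 735*l + 1764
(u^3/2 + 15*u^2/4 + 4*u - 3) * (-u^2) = -u^5/2 - 15*u^4/4 - 4*u^3 + 3*u^2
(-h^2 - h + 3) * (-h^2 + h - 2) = h^4 - 2*h^2 + 5*h - 6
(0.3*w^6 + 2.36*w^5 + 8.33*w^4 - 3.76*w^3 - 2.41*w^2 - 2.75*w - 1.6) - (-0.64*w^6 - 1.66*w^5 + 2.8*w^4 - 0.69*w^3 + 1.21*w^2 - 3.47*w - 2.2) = 0.94*w^6 + 4.02*w^5 + 5.53*w^4 - 3.07*w^3 - 3.62*w^2 + 0.72*w + 0.6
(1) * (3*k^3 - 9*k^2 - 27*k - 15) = 3*k^3 - 9*k^2 - 27*k - 15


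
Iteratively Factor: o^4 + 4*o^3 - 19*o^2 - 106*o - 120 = (o + 2)*(o^3 + 2*o^2 - 23*o - 60) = (o - 5)*(o + 2)*(o^2 + 7*o + 12) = (o - 5)*(o + 2)*(o + 4)*(o + 3)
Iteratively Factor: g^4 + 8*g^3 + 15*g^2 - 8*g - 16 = (g + 1)*(g^3 + 7*g^2 + 8*g - 16) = (g - 1)*(g + 1)*(g^2 + 8*g + 16) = (g - 1)*(g + 1)*(g + 4)*(g + 4)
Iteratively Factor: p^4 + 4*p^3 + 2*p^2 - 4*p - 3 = (p + 3)*(p^3 + p^2 - p - 1) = (p - 1)*(p + 3)*(p^2 + 2*p + 1) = (p - 1)*(p + 1)*(p + 3)*(p + 1)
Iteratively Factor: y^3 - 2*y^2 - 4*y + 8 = (y - 2)*(y^2 - 4) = (y - 2)*(y + 2)*(y - 2)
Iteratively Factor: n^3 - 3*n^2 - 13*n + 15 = (n - 5)*(n^2 + 2*n - 3) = (n - 5)*(n - 1)*(n + 3)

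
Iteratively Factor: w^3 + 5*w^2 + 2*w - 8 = (w + 4)*(w^2 + w - 2) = (w - 1)*(w + 4)*(w + 2)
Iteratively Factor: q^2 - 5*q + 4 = (q - 1)*(q - 4)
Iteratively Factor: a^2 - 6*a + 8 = (a - 2)*(a - 4)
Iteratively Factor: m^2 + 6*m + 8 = (m + 4)*(m + 2)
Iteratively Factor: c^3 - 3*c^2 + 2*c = (c - 1)*(c^2 - 2*c) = c*(c - 1)*(c - 2)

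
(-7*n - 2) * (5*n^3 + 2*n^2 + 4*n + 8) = -35*n^4 - 24*n^3 - 32*n^2 - 64*n - 16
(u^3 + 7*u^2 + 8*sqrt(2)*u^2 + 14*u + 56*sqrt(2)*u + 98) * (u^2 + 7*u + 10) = u^5 + 8*sqrt(2)*u^4 + 14*u^4 + 73*u^3 + 112*sqrt(2)*u^3 + 266*u^2 + 472*sqrt(2)*u^2 + 560*sqrt(2)*u + 826*u + 980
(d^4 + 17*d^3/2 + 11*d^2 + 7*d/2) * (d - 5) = d^5 + 7*d^4/2 - 63*d^3/2 - 103*d^2/2 - 35*d/2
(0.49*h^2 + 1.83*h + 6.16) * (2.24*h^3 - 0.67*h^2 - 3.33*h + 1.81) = 1.0976*h^5 + 3.7709*h^4 + 10.9406*h^3 - 9.3342*h^2 - 17.2005*h + 11.1496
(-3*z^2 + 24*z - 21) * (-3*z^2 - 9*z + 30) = 9*z^4 - 45*z^3 - 243*z^2 + 909*z - 630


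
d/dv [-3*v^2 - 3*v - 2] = -6*v - 3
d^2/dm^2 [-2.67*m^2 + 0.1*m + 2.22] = -5.34000000000000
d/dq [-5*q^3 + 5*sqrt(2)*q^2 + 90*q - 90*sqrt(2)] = -15*q^2 + 10*sqrt(2)*q + 90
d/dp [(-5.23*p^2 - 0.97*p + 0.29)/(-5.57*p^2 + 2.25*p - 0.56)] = (-17.1704*p^2 + 9.0882*p - 0.1093)/(31.0249*p^4 - 25.065*p^3 + 11.3009*p^2 - 2.52*p + 0.3136)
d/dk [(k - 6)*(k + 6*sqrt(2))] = 2*k - 6 + 6*sqrt(2)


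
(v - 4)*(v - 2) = v^2 - 6*v + 8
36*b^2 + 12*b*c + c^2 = (6*b + c)^2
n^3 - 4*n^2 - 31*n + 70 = (n - 7)*(n - 2)*(n + 5)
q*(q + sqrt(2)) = q^2 + sqrt(2)*q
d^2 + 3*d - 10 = (d - 2)*(d + 5)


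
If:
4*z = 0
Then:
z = 0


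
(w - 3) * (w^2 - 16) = w^3 - 3*w^2 - 16*w + 48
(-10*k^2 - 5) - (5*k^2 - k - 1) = -15*k^2 + k - 4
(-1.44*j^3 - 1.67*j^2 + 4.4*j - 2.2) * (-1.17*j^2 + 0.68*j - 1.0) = 1.6848*j^5 + 0.9747*j^4 - 4.8436*j^3 + 7.236*j^2 - 5.896*j + 2.2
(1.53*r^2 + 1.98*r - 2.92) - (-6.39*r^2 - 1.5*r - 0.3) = 7.92*r^2 + 3.48*r - 2.62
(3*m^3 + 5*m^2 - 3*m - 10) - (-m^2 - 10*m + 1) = 3*m^3 + 6*m^2 + 7*m - 11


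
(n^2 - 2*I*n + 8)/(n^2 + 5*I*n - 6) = (n - 4*I)/(n + 3*I)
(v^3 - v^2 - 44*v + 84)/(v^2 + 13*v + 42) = (v^2 - 8*v + 12)/(v + 6)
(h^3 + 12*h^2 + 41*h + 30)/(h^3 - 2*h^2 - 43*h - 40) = (h + 6)/(h - 8)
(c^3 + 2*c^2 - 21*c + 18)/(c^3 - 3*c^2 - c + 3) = (c + 6)/(c + 1)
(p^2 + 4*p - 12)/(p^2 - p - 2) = (p + 6)/(p + 1)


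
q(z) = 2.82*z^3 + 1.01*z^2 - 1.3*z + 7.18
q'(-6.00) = 291.14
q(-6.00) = -557.78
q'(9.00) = 702.14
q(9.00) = 2133.07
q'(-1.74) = 20.80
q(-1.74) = -2.36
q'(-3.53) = 96.99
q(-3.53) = -99.69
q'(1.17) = 12.64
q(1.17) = 11.56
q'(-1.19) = 8.28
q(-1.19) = 5.41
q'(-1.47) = 14.01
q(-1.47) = 2.32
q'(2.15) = 42.15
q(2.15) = 37.08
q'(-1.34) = 11.18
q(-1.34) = 3.95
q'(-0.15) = -1.41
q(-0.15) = 7.39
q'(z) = 8.46*z^2 + 2.02*z - 1.3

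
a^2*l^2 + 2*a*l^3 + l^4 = l^2*(a + l)^2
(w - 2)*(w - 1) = w^2 - 3*w + 2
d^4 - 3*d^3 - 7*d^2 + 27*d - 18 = (d - 3)*(d - 2)*(d - 1)*(d + 3)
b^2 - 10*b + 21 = (b - 7)*(b - 3)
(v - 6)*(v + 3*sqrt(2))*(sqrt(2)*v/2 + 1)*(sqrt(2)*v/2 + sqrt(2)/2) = v^4/2 - 5*v^3/2 + 2*sqrt(2)*v^3 - 10*sqrt(2)*v^2 - 12*sqrt(2)*v - 15*v - 18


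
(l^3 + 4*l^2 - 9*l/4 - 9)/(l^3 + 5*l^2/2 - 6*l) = (l + 3/2)/l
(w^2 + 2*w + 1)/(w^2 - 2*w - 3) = (w + 1)/(w - 3)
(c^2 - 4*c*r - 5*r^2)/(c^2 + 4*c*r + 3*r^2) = (c - 5*r)/(c + 3*r)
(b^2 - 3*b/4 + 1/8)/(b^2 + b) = (8*b^2 - 6*b + 1)/(8*b*(b + 1))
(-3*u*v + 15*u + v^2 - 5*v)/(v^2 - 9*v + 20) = (-3*u + v)/(v - 4)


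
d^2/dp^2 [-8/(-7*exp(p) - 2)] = (392*exp(p) - 112)*exp(p)/(7*exp(p) + 2)^3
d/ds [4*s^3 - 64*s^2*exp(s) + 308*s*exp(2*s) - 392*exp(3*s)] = -64*s^2*exp(s) + 12*s^2 + 616*s*exp(2*s) - 128*s*exp(s) - 1176*exp(3*s) + 308*exp(2*s)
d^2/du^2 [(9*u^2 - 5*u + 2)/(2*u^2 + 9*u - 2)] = 4*(-91*u^3 + 66*u^2 + 24*u + 58)/(8*u^6 + 108*u^5 + 462*u^4 + 513*u^3 - 462*u^2 + 108*u - 8)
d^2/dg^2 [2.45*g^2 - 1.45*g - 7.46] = 4.90000000000000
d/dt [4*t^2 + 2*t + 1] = 8*t + 2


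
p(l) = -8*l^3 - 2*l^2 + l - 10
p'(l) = -24*l^2 - 4*l + 1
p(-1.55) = 13.44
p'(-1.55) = -50.46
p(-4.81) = 829.19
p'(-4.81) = -535.03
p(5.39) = -1315.44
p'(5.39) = -717.81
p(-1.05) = -3.99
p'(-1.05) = -21.26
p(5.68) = -1534.85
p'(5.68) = -796.02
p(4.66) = -858.33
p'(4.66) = -538.81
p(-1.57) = 14.46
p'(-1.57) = -51.88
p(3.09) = -262.04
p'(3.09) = -240.51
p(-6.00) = 1640.00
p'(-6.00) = -839.00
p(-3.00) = 185.00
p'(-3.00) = -203.00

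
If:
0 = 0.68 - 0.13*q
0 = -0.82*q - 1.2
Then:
No Solution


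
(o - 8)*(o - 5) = o^2 - 13*o + 40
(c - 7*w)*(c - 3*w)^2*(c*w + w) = c^4*w - 13*c^3*w^2 + c^3*w + 51*c^2*w^3 - 13*c^2*w^2 - 63*c*w^4 + 51*c*w^3 - 63*w^4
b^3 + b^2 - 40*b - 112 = (b - 7)*(b + 4)^2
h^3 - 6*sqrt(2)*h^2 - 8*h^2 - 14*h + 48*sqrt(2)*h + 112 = (h - 8)*(h - 7*sqrt(2))*(h + sqrt(2))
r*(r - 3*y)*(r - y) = r^3 - 4*r^2*y + 3*r*y^2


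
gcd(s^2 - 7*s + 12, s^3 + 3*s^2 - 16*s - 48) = s - 4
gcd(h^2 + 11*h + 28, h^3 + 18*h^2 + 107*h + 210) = h + 7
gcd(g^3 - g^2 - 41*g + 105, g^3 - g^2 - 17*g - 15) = g - 5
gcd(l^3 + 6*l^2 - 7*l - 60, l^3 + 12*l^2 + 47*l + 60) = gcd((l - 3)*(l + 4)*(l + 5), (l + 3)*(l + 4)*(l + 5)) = l^2 + 9*l + 20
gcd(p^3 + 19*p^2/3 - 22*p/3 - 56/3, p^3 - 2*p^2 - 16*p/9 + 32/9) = p^2 - 2*p/3 - 8/3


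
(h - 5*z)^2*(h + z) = h^3 - 9*h^2*z + 15*h*z^2 + 25*z^3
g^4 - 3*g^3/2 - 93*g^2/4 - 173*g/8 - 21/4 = (g - 6)*(g + 1/2)^2*(g + 7/2)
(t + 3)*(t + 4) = t^2 + 7*t + 12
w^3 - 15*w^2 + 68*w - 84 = (w - 7)*(w - 6)*(w - 2)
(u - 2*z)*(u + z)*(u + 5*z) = u^3 + 4*u^2*z - 7*u*z^2 - 10*z^3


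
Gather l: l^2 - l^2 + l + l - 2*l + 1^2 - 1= 0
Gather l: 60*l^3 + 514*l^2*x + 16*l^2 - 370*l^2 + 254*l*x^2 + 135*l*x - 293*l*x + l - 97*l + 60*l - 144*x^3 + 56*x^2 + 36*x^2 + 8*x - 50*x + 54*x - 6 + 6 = 60*l^3 + l^2*(514*x - 354) + l*(254*x^2 - 158*x - 36) - 144*x^3 + 92*x^2 + 12*x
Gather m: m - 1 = m - 1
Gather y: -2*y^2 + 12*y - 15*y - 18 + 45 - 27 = -2*y^2 - 3*y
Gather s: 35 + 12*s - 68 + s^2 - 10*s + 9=s^2 + 2*s - 24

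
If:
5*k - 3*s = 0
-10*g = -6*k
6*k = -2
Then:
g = -1/5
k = -1/3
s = -5/9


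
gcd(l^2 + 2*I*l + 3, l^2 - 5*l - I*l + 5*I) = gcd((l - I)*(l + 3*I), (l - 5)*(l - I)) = l - I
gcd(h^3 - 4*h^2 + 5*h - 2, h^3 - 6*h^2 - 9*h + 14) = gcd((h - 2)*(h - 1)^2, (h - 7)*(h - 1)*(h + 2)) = h - 1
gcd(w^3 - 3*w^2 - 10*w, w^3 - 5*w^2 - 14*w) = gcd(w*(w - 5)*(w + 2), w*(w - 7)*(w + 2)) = w^2 + 2*w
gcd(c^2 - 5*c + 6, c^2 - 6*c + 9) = c - 3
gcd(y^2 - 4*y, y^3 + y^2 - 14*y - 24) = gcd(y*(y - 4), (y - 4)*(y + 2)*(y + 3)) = y - 4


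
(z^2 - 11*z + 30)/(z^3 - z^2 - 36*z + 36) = (z - 5)/(z^2 + 5*z - 6)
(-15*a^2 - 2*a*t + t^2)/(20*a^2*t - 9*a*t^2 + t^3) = (3*a + t)/(t*(-4*a + t))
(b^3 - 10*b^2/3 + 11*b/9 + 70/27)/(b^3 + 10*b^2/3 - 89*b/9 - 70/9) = (b - 5/3)/(b + 5)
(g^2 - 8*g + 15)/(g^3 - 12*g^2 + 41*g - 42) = (g - 5)/(g^2 - 9*g + 14)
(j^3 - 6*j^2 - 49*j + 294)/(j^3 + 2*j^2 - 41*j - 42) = (j - 7)/(j + 1)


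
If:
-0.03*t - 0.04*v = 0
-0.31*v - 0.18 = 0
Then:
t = 0.77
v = -0.58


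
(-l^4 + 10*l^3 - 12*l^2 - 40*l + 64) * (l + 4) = -l^5 + 6*l^4 + 28*l^3 - 88*l^2 - 96*l + 256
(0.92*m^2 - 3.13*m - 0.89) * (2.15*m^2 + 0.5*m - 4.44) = 1.978*m^4 - 6.2695*m^3 - 7.5633*m^2 + 13.4522*m + 3.9516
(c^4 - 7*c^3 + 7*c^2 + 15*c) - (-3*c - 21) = c^4 - 7*c^3 + 7*c^2 + 18*c + 21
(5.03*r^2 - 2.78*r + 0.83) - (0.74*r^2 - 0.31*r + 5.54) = 4.29*r^2 - 2.47*r - 4.71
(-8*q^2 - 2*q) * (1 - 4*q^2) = 32*q^4 + 8*q^3 - 8*q^2 - 2*q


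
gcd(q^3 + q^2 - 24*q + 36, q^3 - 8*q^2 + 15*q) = q - 3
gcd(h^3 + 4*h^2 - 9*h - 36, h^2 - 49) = 1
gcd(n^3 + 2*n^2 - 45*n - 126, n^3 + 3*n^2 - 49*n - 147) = n^2 - 4*n - 21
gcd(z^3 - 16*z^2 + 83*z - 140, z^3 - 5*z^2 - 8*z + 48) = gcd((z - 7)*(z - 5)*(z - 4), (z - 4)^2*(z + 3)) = z - 4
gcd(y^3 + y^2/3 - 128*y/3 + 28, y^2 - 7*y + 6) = y - 6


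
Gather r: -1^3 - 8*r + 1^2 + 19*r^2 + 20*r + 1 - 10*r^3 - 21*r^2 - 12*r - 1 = -10*r^3 - 2*r^2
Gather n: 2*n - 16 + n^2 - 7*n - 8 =n^2 - 5*n - 24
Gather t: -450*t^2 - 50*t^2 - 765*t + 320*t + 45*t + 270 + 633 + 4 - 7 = -500*t^2 - 400*t + 900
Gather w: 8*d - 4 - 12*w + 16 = 8*d - 12*w + 12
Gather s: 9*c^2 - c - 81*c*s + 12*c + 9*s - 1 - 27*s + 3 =9*c^2 + 11*c + s*(-81*c - 18) + 2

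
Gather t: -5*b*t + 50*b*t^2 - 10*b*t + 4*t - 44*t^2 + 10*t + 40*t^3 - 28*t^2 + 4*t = 40*t^3 + t^2*(50*b - 72) + t*(18 - 15*b)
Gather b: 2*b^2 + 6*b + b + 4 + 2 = 2*b^2 + 7*b + 6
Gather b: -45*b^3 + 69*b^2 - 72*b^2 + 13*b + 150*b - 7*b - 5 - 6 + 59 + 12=-45*b^3 - 3*b^2 + 156*b + 60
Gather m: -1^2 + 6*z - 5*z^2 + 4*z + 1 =-5*z^2 + 10*z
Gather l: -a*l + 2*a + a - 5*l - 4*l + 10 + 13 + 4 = 3*a + l*(-a - 9) + 27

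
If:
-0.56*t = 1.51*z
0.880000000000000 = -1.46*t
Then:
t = -0.60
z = 0.22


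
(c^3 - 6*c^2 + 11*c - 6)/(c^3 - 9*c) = (c^2 - 3*c + 2)/(c*(c + 3))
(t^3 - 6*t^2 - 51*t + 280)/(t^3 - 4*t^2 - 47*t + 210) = (t - 8)/(t - 6)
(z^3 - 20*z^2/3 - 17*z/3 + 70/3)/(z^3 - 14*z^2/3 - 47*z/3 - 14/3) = (3*z - 5)/(3*z + 1)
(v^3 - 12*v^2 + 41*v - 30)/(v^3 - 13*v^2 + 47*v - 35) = (v - 6)/(v - 7)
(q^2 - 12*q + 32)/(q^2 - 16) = (q - 8)/(q + 4)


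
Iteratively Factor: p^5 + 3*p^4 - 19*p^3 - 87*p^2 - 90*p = (p - 5)*(p^4 + 8*p^3 + 21*p^2 + 18*p) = (p - 5)*(p + 2)*(p^3 + 6*p^2 + 9*p) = (p - 5)*(p + 2)*(p + 3)*(p^2 + 3*p) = (p - 5)*(p + 2)*(p + 3)^2*(p)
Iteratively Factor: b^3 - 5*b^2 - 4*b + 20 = (b - 2)*(b^2 - 3*b - 10) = (b - 2)*(b + 2)*(b - 5)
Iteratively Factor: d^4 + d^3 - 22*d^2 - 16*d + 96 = (d - 4)*(d^3 + 5*d^2 - 2*d - 24) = (d - 4)*(d + 3)*(d^2 + 2*d - 8) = (d - 4)*(d - 2)*(d + 3)*(d + 4)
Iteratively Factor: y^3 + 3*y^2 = (y)*(y^2 + 3*y) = y*(y + 3)*(y)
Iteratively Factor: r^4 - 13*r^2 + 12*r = (r - 3)*(r^3 + 3*r^2 - 4*r) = (r - 3)*(r - 1)*(r^2 + 4*r) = r*(r - 3)*(r - 1)*(r + 4)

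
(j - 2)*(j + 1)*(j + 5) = j^3 + 4*j^2 - 7*j - 10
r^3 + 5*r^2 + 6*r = r*(r + 2)*(r + 3)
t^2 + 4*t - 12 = (t - 2)*(t + 6)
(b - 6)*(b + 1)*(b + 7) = b^3 + 2*b^2 - 41*b - 42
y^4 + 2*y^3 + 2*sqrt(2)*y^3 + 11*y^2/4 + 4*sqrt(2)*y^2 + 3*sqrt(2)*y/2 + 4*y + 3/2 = (y + 1/2)*(y + 3/2)*(y + sqrt(2))^2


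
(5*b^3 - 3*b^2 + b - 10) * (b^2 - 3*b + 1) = 5*b^5 - 18*b^4 + 15*b^3 - 16*b^2 + 31*b - 10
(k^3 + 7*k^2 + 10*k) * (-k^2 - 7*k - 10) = -k^5 - 14*k^4 - 69*k^3 - 140*k^2 - 100*k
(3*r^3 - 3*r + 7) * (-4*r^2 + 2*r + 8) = -12*r^5 + 6*r^4 + 36*r^3 - 34*r^2 - 10*r + 56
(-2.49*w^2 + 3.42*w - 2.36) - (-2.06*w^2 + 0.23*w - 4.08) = -0.43*w^2 + 3.19*w + 1.72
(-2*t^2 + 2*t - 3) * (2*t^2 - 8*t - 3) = -4*t^4 + 20*t^3 - 16*t^2 + 18*t + 9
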